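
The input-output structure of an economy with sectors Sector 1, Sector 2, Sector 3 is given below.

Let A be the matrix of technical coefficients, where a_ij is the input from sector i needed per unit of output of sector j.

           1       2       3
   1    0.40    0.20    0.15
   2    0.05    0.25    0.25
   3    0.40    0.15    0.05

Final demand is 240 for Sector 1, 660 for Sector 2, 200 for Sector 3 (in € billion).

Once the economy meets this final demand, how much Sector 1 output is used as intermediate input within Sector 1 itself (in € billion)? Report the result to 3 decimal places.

z_11 = 406.528

I − A =
  [   0.60    -0.20    -0.15]
  [  -0.05     0.75    -0.25]
  [  -0.40    -0.15     0.95]
Cofactors of I−A, C_ij = (−1)^(i+j)·(minor ij) (rows/columns in the sector order above):
  C_11 = (0.75)(0.95) − (-0.25)(-0.15) = 0.6750
  C_12 = −[(-0.05)(0.95) − (-0.25)(-0.40)] = 0.1475
  C_13 = (-0.05)(-0.15) − (0.75)(-0.40) = 0.3075
  C_21 = −[(-0.20)(0.95) − (-0.15)(-0.15)] = 0.2125
  C_22 = (0.60)(0.95) − (-0.15)(-0.40) = 0.5100
  C_23 = −[(0.60)(-0.15) − (-0.20)(-0.40)] = 0.1700
  C_31 = (-0.20)(-0.25) − (-0.15)(0.75) = 0.1625
  C_32 = −[(0.60)(-0.25) − (-0.15)(-0.05)] = 0.1575
  C_33 = (0.60)(0.75) − (-0.20)(-0.05) = 0.4400
det(I−A) = Σ_j (I−A)_1j·C_1j = (0.60)(0.6750) + (-0.20)(0.1475) + (-0.15)(0.3075) = 0.329375
adj(I−A) = Cᵀ =
  [ 0.6750   0.2125   0.1625]
  [ 0.1475   0.5100   0.1575]
  [ 0.3075   0.1700   0.4400]
(I − A)⁻¹ = adj(I−A) / det(I−A) ≈
  [   2.0493     0.6452     0.4934]
  [   0.4478     1.5484     0.4782]
  [   0.9336     0.5161     1.3359]
First solve x = (I − A)⁻¹ d = adj(I−A)·d / det(I−A); in particular x_1 = (0.6750·240 + 0.2125·660 + 0.1625·200) / 0.329375 = 334.75 / 0.329375 ≈ 1016.31879.
Intermediate flow from 1 to 1: z_11 = a_11 · x_1 = 0.40 × 334.75 / 0.329375 = 133.90 / 0.329375 ≈ 406.528.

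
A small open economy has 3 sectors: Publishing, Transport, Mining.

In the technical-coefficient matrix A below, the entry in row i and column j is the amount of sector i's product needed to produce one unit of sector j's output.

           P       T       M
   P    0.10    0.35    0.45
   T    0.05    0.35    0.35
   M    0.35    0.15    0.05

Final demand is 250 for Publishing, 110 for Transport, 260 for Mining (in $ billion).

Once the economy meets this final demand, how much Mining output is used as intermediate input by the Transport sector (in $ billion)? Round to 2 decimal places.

I − A =
  [   0.90    -0.35    -0.45]
  [  -0.05     0.65    -0.35]
  [  -0.35    -0.15     0.95]
Cofactors of I−A, C_ij = (−1)^(i+j)·(minor ij) (rows/columns in the sector order above):
  C_11 = (0.65)(0.95) − (-0.35)(-0.15) = 0.5650
  C_12 = −[(-0.05)(0.95) − (-0.35)(-0.35)] = 0.1700
  C_13 = (-0.05)(-0.15) − (0.65)(-0.35) = 0.2350
  C_21 = −[(-0.35)(0.95) − (-0.45)(-0.15)] = 0.4000
  C_22 = (0.90)(0.95) − (-0.45)(-0.35) = 0.6975
  C_23 = −[(0.90)(-0.15) − (-0.35)(-0.35)] = 0.2575
  C_31 = (-0.35)(-0.35) − (-0.45)(0.65) = 0.4150
  C_32 = −[(0.90)(-0.35) − (-0.45)(-0.05)] = 0.3375
  C_33 = (0.90)(0.65) − (-0.35)(-0.05) = 0.5675
det(I−A) = Σ_j (I−A)_1j·C_1j = (0.90)(0.5650) + (-0.35)(0.1700) + (-0.45)(0.2350) = 0.34325
adj(I−A) = Cᵀ =
  [ 0.5650   0.4000   0.4150]
  [ 0.1700   0.6975   0.3375]
  [ 0.2350   0.2575   0.5675]
(I − A)⁻¹ = adj(I−A) / det(I−A) ≈
  [   1.6460     1.1653     1.2090]
  [   0.4953     2.0320     0.9832]
  [   0.6846     0.7502     1.6533]
First solve x = (I − A)⁻¹ d = adj(I−A)·d / det(I−A); in particular x_T = (0.1700·250 + 0.6975·110 + 0.3375·260) / 0.34325 = 206.975 / 0.34325 ≈ 602.9862.
Intermediate flow from M to T: z_MT = a_MT · x_T = 0.15 × 206.975 / 0.34325 = 31.04625 / 0.34325 ≈ 90.45.

z_MT = 90.45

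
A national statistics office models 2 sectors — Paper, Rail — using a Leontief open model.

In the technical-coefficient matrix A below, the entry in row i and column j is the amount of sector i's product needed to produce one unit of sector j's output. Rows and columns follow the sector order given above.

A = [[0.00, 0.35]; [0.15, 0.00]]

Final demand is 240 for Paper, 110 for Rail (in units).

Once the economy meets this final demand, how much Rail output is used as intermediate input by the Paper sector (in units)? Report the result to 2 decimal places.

I − A =
  [   1.00    -0.35]
  [  -0.15     1.00]
det(I−A) = (1.00)(1.00) − (-0.35)(-0.15) = 0.9475
adj(I−A) = [[1.00, 0.35], [0.15, 1.00]]
(I − A)⁻¹ = adj(I−A) / det(I−A) ≈
  [   1.0554     0.3694]
  [   0.1583     1.0554]
First solve x = (I − A)⁻¹ d = adj(I−A)·d / det(I−A); in particular x_P = (1.00·240 + 0.35·110) / 0.9475 = 278.50 / 0.9475 ≈ 293.9314.
Intermediate flow from R to P: z_RP = a_RP · x_P = 0.15 × 278.50 / 0.9475 = 41.775 / 0.9475 ≈ 44.09.

z_RP = 44.09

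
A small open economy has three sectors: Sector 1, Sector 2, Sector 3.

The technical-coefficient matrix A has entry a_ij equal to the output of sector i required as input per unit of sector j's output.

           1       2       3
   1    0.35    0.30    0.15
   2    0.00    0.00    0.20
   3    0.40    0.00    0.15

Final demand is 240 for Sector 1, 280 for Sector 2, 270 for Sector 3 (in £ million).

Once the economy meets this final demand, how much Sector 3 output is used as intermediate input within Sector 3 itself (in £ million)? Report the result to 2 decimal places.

z_33 = 97.68

I − A =
  [   0.65    -0.30    -0.15]
  [   0.00     1.00    -0.20]
  [  -0.40     0.00     0.85]
Cofactors of I−A, C_ij = (−1)^(i+j)·(minor ij) (rows/columns in the sector order above):
  C_11 = (1.00)(0.85) − (-0.20)(0.00) = 0.8500
  C_12 = −[(0.00)(0.85) − (-0.20)(-0.40)] = 0.0800
  C_13 = (0.00)(0.00) − (1.00)(-0.40) = 0.4000
  C_21 = −[(-0.30)(0.85) − (-0.15)(0.00)] = 0.2550
  C_22 = (0.65)(0.85) − (-0.15)(-0.40) = 0.4925
  C_23 = −[(0.65)(0.00) − (-0.30)(-0.40)] = 0.1200
  C_31 = (-0.30)(-0.20) − (-0.15)(1.00) = 0.2100
  C_32 = −[(0.65)(-0.20) − (-0.15)(0.00)] = 0.1300
  C_33 = (0.65)(1.00) − (-0.30)(0.00) = 0.6500
det(I−A) = Σ_j (I−A)_1j·C_1j = (0.65)(0.8500) + (-0.30)(0.0800) + (-0.15)(0.4000) = 0.4685
adj(I−A) = Cᵀ =
  [ 0.8500   0.2550   0.2100]
  [ 0.0800   0.4925   0.1300]
  [ 0.4000   0.1200   0.6500]
(I − A)⁻¹ = adj(I−A) / det(I−A) ≈
  [   1.8143     0.5443     0.4482]
  [   0.1708     1.0512     0.2775]
  [   0.8538     0.2561     1.3874]
First solve x = (I − A)⁻¹ d = adj(I−A)·d / det(I−A); in particular x_3 = (0.4000·240 + 0.1200·280 + 0.6500·270) / 0.4685 = 305.10 / 0.4685 ≈ 651.2273.
Intermediate flow from 3 to 3: z_33 = a_33 · x_3 = 0.15 × 305.10 / 0.4685 = 45.765 / 0.4685 ≈ 97.68.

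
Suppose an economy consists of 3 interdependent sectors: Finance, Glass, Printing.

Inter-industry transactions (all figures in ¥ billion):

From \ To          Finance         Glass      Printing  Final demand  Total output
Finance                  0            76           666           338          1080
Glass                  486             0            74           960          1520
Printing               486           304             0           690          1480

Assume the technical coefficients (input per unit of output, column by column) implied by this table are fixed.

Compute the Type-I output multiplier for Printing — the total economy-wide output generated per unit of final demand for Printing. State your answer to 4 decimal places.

Technical coefficients a_ij = z_ij / X_j:
  a_FF = 0/1080 = 0.00, a_GF = 486/1080 = 0.45, a_PF = 486/1080 = 0.45
  a_FG = 76/1520 = 0.05, a_GG = 0/1520 = 0.00, a_PG = 304/1520 = 0.20
  a_FP = 666/1480 = 0.45, a_GP = 74/1480 = 0.05, a_PP = 0/1480 = 0.00
I − A =
  [   1.00    -0.05    -0.45]
  [  -0.45     1.00    -0.05]
  [  -0.45    -0.20     1.00]
Cofactors of I−A, C_ij = (−1)^(i+j)·(minor ij) (rows/columns in the sector order above):
  C_11 = (1.00)(1.00) − (-0.05)(-0.20) = 0.9900
  C_12 = −[(-0.45)(1.00) − (-0.05)(-0.45)] = 0.4725
  C_13 = (-0.45)(-0.20) − (1.00)(-0.45) = 0.5400
  C_21 = −[(-0.05)(1.00) − (-0.45)(-0.20)] = 0.1400
  C_22 = (1.00)(1.00) − (-0.45)(-0.45) = 0.7975
  C_23 = −[(1.00)(-0.20) − (-0.05)(-0.45)] = 0.2225
  C_31 = (-0.05)(-0.05) − (-0.45)(1.00) = 0.4525
  C_32 = −[(1.00)(-0.05) − (-0.45)(-0.45)] = 0.2525
  C_33 = (1.00)(1.00) − (-0.05)(-0.45) = 0.9775
det(I−A) = Σ_j (I−A)_1j·C_1j = (1.00)(0.9900) + (-0.05)(0.4725) + (-0.45)(0.5400) = 0.723375
adj(I−A) = Cᵀ =
  [ 0.9900   0.1400   0.4525]
  [ 0.4725   0.7975   0.2525]
  [ 0.5400   0.2225   0.9775]
(I − A)⁻¹ = adj(I−A) / det(I−A) ≈
  [   1.36858     0.19354     0.62554]
  [   0.65319     1.10247     0.34906]
  [   0.74650     0.30759     1.35130]
The output multiplier for sector j is the column-j sum of the Leontief inverse (I − A)⁻¹ = adj(I−A) / det(I−A).
Column P of adj(I−A): (0.4525, 0.2525, 0.9775); det(I−A) = 0.723375.
m_P = (0.4525 + 0.2525 + 0.9775) / 0.723375 = 1.6825 / 0.723375 ≈ 2.3259.

m_P = 2.3259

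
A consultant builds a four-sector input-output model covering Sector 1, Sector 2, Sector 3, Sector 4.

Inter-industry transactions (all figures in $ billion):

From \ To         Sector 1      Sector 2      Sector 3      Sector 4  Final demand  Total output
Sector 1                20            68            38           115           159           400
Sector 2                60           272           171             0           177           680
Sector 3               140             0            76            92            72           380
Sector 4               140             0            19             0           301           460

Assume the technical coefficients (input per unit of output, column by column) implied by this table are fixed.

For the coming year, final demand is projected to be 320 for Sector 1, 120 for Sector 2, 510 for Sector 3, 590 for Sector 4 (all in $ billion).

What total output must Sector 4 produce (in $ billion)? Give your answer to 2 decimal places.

Technical coefficients a_ij = z_ij / X_j:
  a_11 = 20/400 = 0.05, a_21 = 60/400 = 0.15, a_31 = 140/400 = 0.35, a_41 = 140/400 = 0.35
  a_12 = 68/680 = 0.10, a_22 = 272/680 = 0.40, a_32 = 0/680 = 0.00, a_42 = 0/680 = 0.00
  a_13 = 38/380 = 0.10, a_23 = 171/380 = 0.45, a_33 = 76/380 = 0.20, a_43 = 19/380 = 0.05
  a_14 = 115/460 = 0.25, a_24 = 0/460 = 0.00, a_34 = 92/460 = 0.20, a_44 = 0/460 = 0.00
I − A =
  [   0.95    -0.10    -0.10    -0.25]
  [  -0.15     0.60    -0.45     0.00]
  [  -0.35     0.00     0.80    -0.20]
  [  -0.35     0.00    -0.05     1.00]
Compute the cofactors C_ij = (−1)^(i+j)·(3×3 minor ij) of I−A; the adjugate is their transpose:
adj(I−A) = Cᵀ =
  [ 0.474000   0.079000   0.112500   0.141000]
  [ 0.307500   0.634125   0.405000   0.157875]
  [ 0.252000   0.042000   0.502500   0.163500]
  [ 0.178500   0.029750   0.064500   0.407250]
det(I−A) = Σ_j (I−A)_1j·C_1j = (0.95)(0.474000) + (-0.10)(0.307500) + (-0.10)(0.252000) + (-0.25)(0.178500) = 0.349725
(I − A)⁻¹ = adj(I−A) / det(I−A) ≈
  [   1.3554     0.2259     0.3217     0.4032]
  [   0.8793     1.8132     1.1581     0.4514]
  [   0.7206     0.1201     1.4368     0.4675]
  [   0.5104     0.0851     0.1844     1.1645]
x = (I − A)⁻¹ d = adj(I−A)·d / det(I−A), with det(I−A) = 0.349725:
  x_1 = (0.474000·320 + 0.079000·120 + 0.112500·510 + 0.141000·590) / 0.349725 = 301.725 / 0.349725 ≈ 862.75
  x_2 = (0.307500·320 + 0.634125·120 + 0.405000·510 + 0.157875·590) / 0.349725 = 474.19125 / 0.349725 ≈ 1355.90
  x_3 = (0.252000·320 + 0.042000·120 + 0.502500·510 + 0.163500·590) / 0.349725 = 438.42 / 0.349725 ≈ 1253.61
  x_4 = (0.178500·320 + 0.029750·120 + 0.064500·510 + 0.407250·590) / 0.349725 = 333.8625 / 0.349725 ≈ 954.64

x_4 = 954.64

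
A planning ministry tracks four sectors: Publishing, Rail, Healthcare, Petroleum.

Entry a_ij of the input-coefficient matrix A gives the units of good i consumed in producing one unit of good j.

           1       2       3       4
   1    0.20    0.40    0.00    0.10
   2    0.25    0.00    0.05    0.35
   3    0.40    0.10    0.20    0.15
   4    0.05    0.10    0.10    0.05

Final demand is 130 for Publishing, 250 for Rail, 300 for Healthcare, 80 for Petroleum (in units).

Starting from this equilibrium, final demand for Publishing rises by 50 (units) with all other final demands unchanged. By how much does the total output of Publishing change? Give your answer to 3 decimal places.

I − A =
  [   0.80    -0.40     0.00    -0.10]
  [  -0.25     1.00    -0.05    -0.35]
  [  -0.40    -0.10     0.80    -0.15]
  [  -0.05    -0.10    -0.10     0.95]
Compute the cofactors C_ij = (−1)^(i+j)·(3×3 minor ij) of I−A; the adjugate is their transpose:
adj(I−A) = Cᵀ =
  [ 0.708000   0.307000   0.043500   0.194500]
  [ 0.233625   0.588000   0.068250   0.252000]
  [ 0.402750   0.246500   0.622500   0.231500]
  [ 0.104250   0.104000   0.075000   0.548000]
det(I−A) = Σ_j (I−A)_1j·C_1j = (0.80)(0.708000) + (-0.40)(0.233625) + (0.00)(0.402750) + (-0.10)(0.104250) = 0.462525
(I − A)⁻¹ = adj(I−A) / det(I−A) ≈
  [   1.5307     0.6637     0.0940     0.4205]
  [   0.5051     1.2713     0.1476     0.5448]
  [   0.8708     0.5329     1.3459     0.5005]
  [   0.2254     0.2249     0.1622     1.1848]
Δx = (I − A)⁻¹ Δd with Δd having +50 in the Publishing component and 0 elsewhere.
So Δx_1 = L_11 · (+50), where L_11 = adj(I−A)_11 / det(I−A) = 0.708000 / 0.462525.
Δx_1 = 0.708000 × (+50) / 0.462525 = 35.40 / 0.462525 ≈ 76.536.

Δx_1 = 76.536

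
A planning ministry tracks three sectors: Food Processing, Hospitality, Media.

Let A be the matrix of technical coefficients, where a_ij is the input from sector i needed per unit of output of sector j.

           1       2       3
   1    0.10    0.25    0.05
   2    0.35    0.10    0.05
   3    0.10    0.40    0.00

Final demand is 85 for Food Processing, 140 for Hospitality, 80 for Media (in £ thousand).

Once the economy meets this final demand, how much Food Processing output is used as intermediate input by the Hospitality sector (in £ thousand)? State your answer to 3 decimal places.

I − A =
  [   0.90    -0.25    -0.05]
  [  -0.35     0.90    -0.05]
  [  -0.10    -0.40     1.00]
Cofactors of I−A, C_ij = (−1)^(i+j)·(minor ij) (rows/columns in the sector order above):
  C_11 = (0.90)(1.00) − (-0.05)(-0.40) = 0.8800
  C_12 = −[(-0.35)(1.00) − (-0.05)(-0.10)] = 0.3550
  C_13 = (-0.35)(-0.40) − (0.90)(-0.10) = 0.2300
  C_21 = −[(-0.25)(1.00) − (-0.05)(-0.40)] = 0.2700
  C_22 = (0.90)(1.00) − (-0.05)(-0.10) = 0.8950
  C_23 = −[(0.90)(-0.40) − (-0.25)(-0.10)] = 0.3850
  C_31 = (-0.25)(-0.05) − (-0.05)(0.90) = 0.0575
  C_32 = −[(0.90)(-0.05) − (-0.05)(-0.35)] = 0.0625
  C_33 = (0.90)(0.90) − (-0.25)(-0.35) = 0.7225
det(I−A) = Σ_j (I−A)_1j·C_1j = (0.90)(0.8800) + (-0.25)(0.3550) + (-0.05)(0.2300) = 0.69175
adj(I−A) = Cᵀ =
  [ 0.8800   0.2700   0.0575]
  [ 0.3550   0.8950   0.0625]
  [ 0.2300   0.3850   0.7225]
(I − A)⁻¹ = adj(I−A) / det(I−A) ≈
  [   1.2721     0.3903     0.0831]
  [   0.5132     1.2938     0.0904]
  [   0.3325     0.5566     1.0445]
First solve x = (I − A)⁻¹ d = adj(I−A)·d / det(I−A); in particular x_2 = (0.3550·85 + 0.8950·140 + 0.0625·80) / 0.69175 = 160.475 / 0.69175 ≈ 231.98410.
Intermediate flow from 1 to 2: z_12 = a_12 · x_2 = 0.25 × 160.475 / 0.69175 = 40.11875 / 0.69175 ≈ 57.996.

z_12 = 57.996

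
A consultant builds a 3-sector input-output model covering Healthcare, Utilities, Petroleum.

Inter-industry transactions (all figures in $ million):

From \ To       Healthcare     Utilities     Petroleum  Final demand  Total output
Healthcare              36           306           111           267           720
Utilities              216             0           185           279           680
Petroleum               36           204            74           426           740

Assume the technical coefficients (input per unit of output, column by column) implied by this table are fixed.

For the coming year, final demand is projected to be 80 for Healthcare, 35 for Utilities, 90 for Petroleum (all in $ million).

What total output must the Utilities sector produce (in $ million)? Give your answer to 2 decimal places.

x_U = 122.22

Technical coefficients a_ij = z_ij / X_j:
  a_HH = 36/720 = 0.05, a_UH = 216/720 = 0.30, a_PH = 36/720 = 0.05
  a_HU = 306/680 = 0.45, a_UU = 0/680 = 0.00, a_PU = 204/680 = 0.30
  a_HP = 111/740 = 0.15, a_UP = 185/740 = 0.25, a_PP = 74/740 = 0.10
I − A =
  [   0.95    -0.45    -0.15]
  [  -0.30     1.00    -0.25]
  [  -0.05    -0.30     0.90]
Cofactors of I−A, C_ij = (−1)^(i+j)·(minor ij) (rows/columns in the sector order above):
  C_11 = (1.00)(0.90) − (-0.25)(-0.30) = 0.8250
  C_12 = −[(-0.30)(0.90) − (-0.25)(-0.05)] = 0.2825
  C_13 = (-0.30)(-0.30) − (1.00)(-0.05) = 0.1400
  C_21 = −[(-0.45)(0.90) − (-0.15)(-0.30)] = 0.4500
  C_22 = (0.95)(0.90) − (-0.15)(-0.05) = 0.8475
  C_23 = −[(0.95)(-0.30) − (-0.45)(-0.05)] = 0.3075
  C_31 = (-0.45)(-0.25) − (-0.15)(1.00) = 0.2625
  C_32 = −[(0.95)(-0.25) − (-0.15)(-0.30)] = 0.2825
  C_33 = (0.95)(1.00) − (-0.45)(-0.30) = 0.8150
det(I−A) = Σ_j (I−A)_1j·C_1j = (0.95)(0.8250) + (-0.45)(0.2825) + (-0.15)(0.1400) = 0.635625
adj(I−A) = Cᵀ =
  [ 0.8250   0.4500   0.2625]
  [ 0.2825   0.8475   0.2825]
  [ 0.1400   0.3075   0.8150]
(I − A)⁻¹ = adj(I−A) / det(I−A) ≈
  [   1.2979     0.7080     0.4130]
  [   0.4444     1.3333     0.4444]
  [   0.2203     0.4838     1.2822]
x = (I − A)⁻¹ d = adj(I−A)·d / det(I−A), with det(I−A) = 0.635625:
  x_H = (0.8250·80 + 0.4500·35 + 0.2625·90) / 0.635625 = 105.375 / 0.635625 ≈ 165.78
  x_U = (0.2825·80 + 0.8475·35 + 0.2825·90) / 0.635625 = 77.6875 / 0.635625 ≈ 122.22
  x_P = (0.1400·80 + 0.3075·35 + 0.8150·90) / 0.635625 = 95.3125 / 0.635625 ≈ 149.95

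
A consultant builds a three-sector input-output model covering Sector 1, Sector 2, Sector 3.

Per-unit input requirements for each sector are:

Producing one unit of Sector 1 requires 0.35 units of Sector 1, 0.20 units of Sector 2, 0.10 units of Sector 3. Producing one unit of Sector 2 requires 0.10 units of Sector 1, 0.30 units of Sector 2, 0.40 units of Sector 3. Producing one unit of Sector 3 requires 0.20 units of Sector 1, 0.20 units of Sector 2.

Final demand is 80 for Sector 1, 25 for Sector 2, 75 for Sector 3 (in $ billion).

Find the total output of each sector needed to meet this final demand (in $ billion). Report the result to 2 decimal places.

x_1 = 188.32, x_2 = 131.34, x_3 = 146.37

I − A =
  [   0.65    -0.10    -0.20]
  [  -0.20     0.70    -0.20]
  [  -0.10    -0.40     1.00]
Cofactors of I−A, C_ij = (−1)^(i+j)·(minor ij) (rows/columns in the sector order above):
  C_11 = (0.70)(1.00) − (-0.20)(-0.40) = 0.6200
  C_12 = −[(-0.20)(1.00) − (-0.20)(-0.10)] = 0.2200
  C_13 = (-0.20)(-0.40) − (0.70)(-0.10) = 0.1500
  C_21 = −[(-0.10)(1.00) − (-0.20)(-0.40)] = 0.1800
  C_22 = (0.65)(1.00) − (-0.20)(-0.10) = 0.6300
  C_23 = −[(0.65)(-0.40) − (-0.10)(-0.10)] = 0.2700
  C_31 = (-0.10)(-0.20) − (-0.20)(0.70) = 0.1600
  C_32 = −[(0.65)(-0.20) − (-0.20)(-0.20)] = 0.1700
  C_33 = (0.65)(0.70) − (-0.10)(-0.20) = 0.4350
det(I−A) = Σ_j (I−A)_1j·C_1j = (0.65)(0.6200) + (-0.10)(0.2200) + (-0.20)(0.1500) = 0.3510
adj(I−A) = Cᵀ =
  [ 0.6200   0.1800   0.1600]
  [ 0.2200   0.6300   0.1700]
  [ 0.1500   0.2700   0.4350]
(I − A)⁻¹ = adj(I−A) / det(I−A) ≈
  [   1.7664     0.5128     0.4558]
  [   0.6268     1.7949     0.4843]
  [   0.4274     0.7692     1.2393]
x = (I − A)⁻¹ d = adj(I−A)·d / det(I−A), with det(I−A) = 0.3510:
  x_1 = (0.6200·80 + 0.1800·25 + 0.1600·75) / 0.3510 = 66.10 / 0.3510 ≈ 188.32
  x_2 = (0.2200·80 + 0.6300·25 + 0.1700·75) / 0.3510 = 46.10 / 0.3510 ≈ 131.34
  x_3 = (0.1500·80 + 0.2700·25 + 0.4350·75) / 0.3510 = 51.375 / 0.3510 ≈ 146.37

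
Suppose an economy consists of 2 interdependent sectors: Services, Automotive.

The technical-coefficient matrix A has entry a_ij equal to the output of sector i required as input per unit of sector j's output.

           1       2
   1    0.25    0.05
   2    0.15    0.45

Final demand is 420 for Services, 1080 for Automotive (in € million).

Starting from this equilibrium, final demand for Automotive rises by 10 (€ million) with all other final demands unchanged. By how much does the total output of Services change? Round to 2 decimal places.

I − A =
  [   0.75    -0.05]
  [  -0.15     0.55]
det(I−A) = (0.75)(0.55) − (-0.05)(-0.15) = 0.4050
adj(I−A) = [[0.55, 0.05], [0.15, 0.75]]
(I − A)⁻¹ = adj(I−A) / det(I−A) ≈
  [   1.3580     0.1235]
  [   0.3704     1.8519]
Δx = (I − A)⁻¹ Δd with Δd having +10 in the Automotive component and 0 elsewhere.
So Δx_1 = L_12 · (+10), where L_12 = adj(I−A)_12 / det(I−A) = 0.05 / 0.4050.
Δx_1 = 0.05 × (+10) / 0.4050 = 0.50 / 0.4050 ≈ 1.23.

Δx_1 = 1.23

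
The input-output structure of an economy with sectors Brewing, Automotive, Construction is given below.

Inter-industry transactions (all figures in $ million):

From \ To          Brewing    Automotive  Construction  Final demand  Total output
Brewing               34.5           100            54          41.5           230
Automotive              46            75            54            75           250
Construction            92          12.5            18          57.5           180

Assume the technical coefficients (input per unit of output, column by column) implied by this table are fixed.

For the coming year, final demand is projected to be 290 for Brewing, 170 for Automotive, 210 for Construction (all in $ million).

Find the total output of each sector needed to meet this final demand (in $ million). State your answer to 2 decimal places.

Technical coefficients a_ij = z_ij / X_j:
  a_11 = 34.5/230 = 0.15, a_21 = 46/230 = 0.20, a_31 = 92/230 = 0.40
  a_12 = 100/250 = 0.40, a_22 = 75/250 = 0.30, a_32 = 12.5/250 = 0.05
  a_13 = 54/180 = 0.30, a_23 = 54/180 = 0.30, a_33 = 18/180 = 0.10
I − A =
  [   0.85    -0.40    -0.30]
  [  -0.20     0.70    -0.30]
  [  -0.40    -0.05     0.90]
Cofactors of I−A, C_ij = (−1)^(i+j)·(minor ij) (rows/columns in the sector order above):
  C_11 = (0.70)(0.90) − (-0.30)(-0.05) = 0.6150
  C_12 = −[(-0.20)(0.90) − (-0.30)(-0.40)] = 0.3000
  C_13 = (-0.20)(-0.05) − (0.70)(-0.40) = 0.2900
  C_21 = −[(-0.40)(0.90) − (-0.30)(-0.05)] = 0.3750
  C_22 = (0.85)(0.90) − (-0.30)(-0.40) = 0.6450
  C_23 = −[(0.85)(-0.05) − (-0.40)(-0.40)] = 0.2025
  C_31 = (-0.40)(-0.30) − (-0.30)(0.70) = 0.3300
  C_32 = −[(0.85)(-0.30) − (-0.30)(-0.20)] = 0.3150
  C_33 = (0.85)(0.70) − (-0.40)(-0.20) = 0.5150
det(I−A) = Σ_j (I−A)_1j·C_1j = (0.85)(0.6150) + (-0.40)(0.3000) + (-0.30)(0.2900) = 0.31575
adj(I−A) = Cᵀ =
  [ 0.6150   0.3750   0.3300]
  [ 0.3000   0.6450   0.3150]
  [ 0.2900   0.2025   0.5150]
(I − A)⁻¹ = adj(I−A) / det(I−A) ≈
  [   1.9477     1.1876     1.0451]
  [   0.9501     2.0428     0.9976]
  [   0.9184     0.6413     1.6310]
x = (I − A)⁻¹ d = adj(I−A)·d / det(I−A), with det(I−A) = 0.31575:
  x_1 = (0.6150·290 + 0.3750·170 + 0.3300·210) / 0.31575 = 311.40 / 0.31575 ≈ 986.22
  x_2 = (0.3000·290 + 0.6450·170 + 0.3150·210) / 0.31575 = 262.80 / 0.31575 ≈ 832.30
  x_3 = (0.2900·290 + 0.2025·170 + 0.5150·210) / 0.31575 = 226.675 / 0.31575 ≈ 717.89

x_1 = 986.22, x_2 = 832.30, x_3 = 717.89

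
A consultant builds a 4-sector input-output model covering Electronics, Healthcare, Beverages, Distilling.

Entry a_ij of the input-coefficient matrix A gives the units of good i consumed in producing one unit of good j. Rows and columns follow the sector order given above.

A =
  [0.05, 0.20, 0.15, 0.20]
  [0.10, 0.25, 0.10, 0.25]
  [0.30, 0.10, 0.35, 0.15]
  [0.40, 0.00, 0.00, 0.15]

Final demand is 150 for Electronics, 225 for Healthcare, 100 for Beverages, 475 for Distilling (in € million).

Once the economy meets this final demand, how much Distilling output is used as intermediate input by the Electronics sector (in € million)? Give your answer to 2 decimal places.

I − A =
  [   0.95    -0.20    -0.15    -0.20]
  [  -0.10     0.75    -0.10    -0.25]
  [  -0.30    -0.10     0.65    -0.15]
  [  -0.40     0.00     0.00     0.85]
Compute the cofactors C_ij = (−1)^(i+j)·(3×3 minor ij) of I−A; the adjugate is their transpose:
adj(I−A) = Cᵀ =
  [ 0.405875   0.123250   0.112625   0.151625]
  [ 0.151750   0.425625   0.100500   0.178625]
  [ 0.254750   0.135750   0.508625   0.189625]
  [ 0.191000   0.058000   0.053000   0.399375]
det(I−A) = Σ_j (I−A)_1j·C_1j = (0.95)(0.405875) + (-0.20)(0.151750) + (-0.15)(0.254750) + (-0.20)(0.191000) = 0.27881875
(I − A)⁻¹ = adj(I−A) / det(I−A) ≈
  [   1.4557     0.4420     0.4039     0.5438]
  [   0.5443     1.5265     0.3604     0.6406]
  [   0.9137     0.4869     1.8242     0.6801]
  [   0.6850     0.2080     0.1901     1.4324]
First solve x = (I − A)⁻¹ d = adj(I−A)·d / det(I−A); in particular x_E = (0.405875·150 + 0.123250·225 + 0.112625·100 + 0.151625·475) / 0.27881875 = 171.896875 / 0.27881875 ≈ 616.5183.
Intermediate flow from D to E: z_DE = a_DE · x_E = 0.40 × 171.896875 / 0.27881875 = 68.75875 / 0.27881875 ≈ 246.61.

z_DE = 246.61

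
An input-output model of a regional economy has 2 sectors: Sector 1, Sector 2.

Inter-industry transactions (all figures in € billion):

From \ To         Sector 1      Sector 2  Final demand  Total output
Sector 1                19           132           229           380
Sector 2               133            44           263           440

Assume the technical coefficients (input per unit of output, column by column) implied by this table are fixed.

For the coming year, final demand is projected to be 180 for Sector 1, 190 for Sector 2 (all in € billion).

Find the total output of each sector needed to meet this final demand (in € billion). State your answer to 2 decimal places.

Technical coefficients a_ij = z_ij / X_j:
  a_11 = 19/380 = 0.05, a_21 = 133/380 = 0.35
  a_12 = 132/440 = 0.30, a_22 = 44/440 = 0.10
I − A =
  [   0.95    -0.30]
  [  -0.35     0.90]
det(I−A) = (0.95)(0.90) − (-0.30)(-0.35) = 0.7500
adj(I−A) = [[0.90, 0.30], [0.35, 0.95]]
(I − A)⁻¹ = adj(I−A) / det(I−A) ≈
  [   1.2000     0.4000]
  [   0.4667     1.2667]
x = (I − A)⁻¹ d = adj(I−A)·d / det(I−A), with det(I−A) = 0.7500:
  x_1 = (0.90·180 + 0.30·190) / 0.7500 = 219.00 / 0.7500 = 292.00
  x_2 = (0.35·180 + 0.95·190) / 0.7500 = 243.50 / 0.7500 ≈ 324.67

x_1 = 292.00, x_2 = 324.67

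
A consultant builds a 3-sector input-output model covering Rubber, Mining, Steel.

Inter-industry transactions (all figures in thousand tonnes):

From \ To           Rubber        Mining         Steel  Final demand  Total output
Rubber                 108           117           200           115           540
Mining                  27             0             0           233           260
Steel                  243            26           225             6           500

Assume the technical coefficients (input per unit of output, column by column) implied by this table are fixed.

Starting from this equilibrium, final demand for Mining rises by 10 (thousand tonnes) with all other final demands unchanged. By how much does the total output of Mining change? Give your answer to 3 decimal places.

Δx_M = 10.585

Technical coefficients a_ij = z_ij / X_j:
  a_RR = 108/540 = 0.20, a_MR = 27/540 = 0.05, a_SR = 243/540 = 0.45
  a_RM = 117/260 = 0.45, a_MM = 0/260 = 0.00, a_SM = 26/260 = 0.10
  a_RS = 200/500 = 0.40, a_MS = 0/500 = 0.00, a_SS = 225/500 = 0.45
I − A =
  [   0.80    -0.45    -0.40]
  [  -0.05     1.00     0.00]
  [  -0.45    -0.10     0.55]
Cofactors of I−A, C_ij = (−1)^(i+j)·(minor ij) (rows/columns in the sector order above):
  C_11 = (1.00)(0.55) − (0.00)(-0.10) = 0.5500
  C_12 = −[(-0.05)(0.55) − (0.00)(-0.45)] = 0.0275
  C_13 = (-0.05)(-0.10) − (1.00)(-0.45) = 0.4550
  C_21 = −[(-0.45)(0.55) − (-0.40)(-0.10)] = 0.2875
  C_22 = (0.80)(0.55) − (-0.40)(-0.45) = 0.2600
  C_23 = −[(0.80)(-0.10) − (-0.45)(-0.45)] = 0.2825
  C_31 = (-0.45)(0.00) − (-0.40)(1.00) = 0.4000
  C_32 = −[(0.80)(0.00) − (-0.40)(-0.05)] = 0.0200
  C_33 = (0.80)(1.00) − (-0.45)(-0.05) = 0.7775
det(I−A) = Σ_j (I−A)_1j·C_1j = (0.80)(0.5500) + (-0.45)(0.0275) + (-0.40)(0.4550) = 0.245625
adj(I−A) = Cᵀ =
  [ 0.5500   0.2875   0.4000]
  [ 0.0275   0.2600   0.0200]
  [ 0.4550   0.2825   0.7775]
(I − A)⁻¹ = adj(I−A) / det(I−A) ≈
  [   2.2392     1.1705     1.6285]
  [   0.1120     1.0585     0.0814]
  [   1.8524     1.1501     3.1654]
Δx = (I − A)⁻¹ Δd with Δd having +10 in the Mining component and 0 elsewhere.
So Δx_M = L_MM · (+10), where L_MM = adj(I−A)_MM / det(I−A) = 0.2600 / 0.245625.
Δx_M = 0.2600 × (+10) / 0.245625 = 2.60 / 0.245625 ≈ 10.585.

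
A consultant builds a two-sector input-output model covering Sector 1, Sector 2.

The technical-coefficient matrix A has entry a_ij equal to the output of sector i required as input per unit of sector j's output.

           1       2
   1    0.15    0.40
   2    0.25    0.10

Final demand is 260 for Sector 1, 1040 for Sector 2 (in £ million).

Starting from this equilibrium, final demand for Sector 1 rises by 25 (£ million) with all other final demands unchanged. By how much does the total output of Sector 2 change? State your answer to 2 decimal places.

I − A =
  [   0.85    -0.40]
  [  -0.25     0.90]
det(I−A) = (0.85)(0.90) − (-0.40)(-0.25) = 0.6650
adj(I−A) = [[0.90, 0.40], [0.25, 0.85]]
(I − A)⁻¹ = adj(I−A) / det(I−A) ≈
  [   1.3534     0.6015]
  [   0.3759     1.2782]
Δx = (I − A)⁻¹ Δd with Δd having +25 in the Sector 1 component and 0 elsewhere.
So Δx_2 = L_21 · (+25), where L_21 = adj(I−A)_21 / det(I−A) = 0.25 / 0.6650.
Δx_2 = 0.25 × (+25) / 0.6650 = 6.25 / 0.6650 ≈ 9.40.

Δx_2 = 9.40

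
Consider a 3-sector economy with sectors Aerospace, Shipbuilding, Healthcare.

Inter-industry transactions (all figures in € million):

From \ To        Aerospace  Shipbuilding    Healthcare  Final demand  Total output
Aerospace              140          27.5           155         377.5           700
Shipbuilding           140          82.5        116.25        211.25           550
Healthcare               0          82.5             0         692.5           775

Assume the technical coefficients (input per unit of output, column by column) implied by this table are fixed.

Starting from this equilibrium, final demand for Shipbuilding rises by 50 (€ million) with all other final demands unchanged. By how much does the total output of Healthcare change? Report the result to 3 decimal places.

Δx_H = 9.288

Technical coefficients a_ij = z_ij / X_j:
  a_AA = 140/700 = 0.20, a_SA = 140/700 = 0.20, a_HA = 0/700 = 0.00
  a_AS = 27.5/550 = 0.05, a_SS = 82.5/550 = 0.15, a_HS = 82.5/550 = 0.15
  a_AH = 155/775 = 0.20, a_SH = 116.25/775 = 0.15, a_HH = 0/775 = 0.00
I − A =
  [   0.80    -0.05    -0.20]
  [  -0.20     0.85    -0.15]
  [   0.00    -0.15     1.00]
Cofactors of I−A, C_ij = (−1)^(i+j)·(minor ij) (rows/columns in the sector order above):
  C_11 = (0.85)(1.00) − (-0.15)(-0.15) = 0.8275
  C_12 = −[(-0.20)(1.00) − (-0.15)(0.00)] = 0.2000
  C_13 = (-0.20)(-0.15) − (0.85)(0.00) = 0.0300
  C_21 = −[(-0.05)(1.00) − (-0.20)(-0.15)] = 0.0800
  C_22 = (0.80)(1.00) − (-0.20)(0.00) = 0.8000
  C_23 = −[(0.80)(-0.15) − (-0.05)(0.00)] = 0.1200
  C_31 = (-0.05)(-0.15) − (-0.20)(0.85) = 0.1775
  C_32 = −[(0.80)(-0.15) − (-0.20)(-0.20)] = 0.1600
  C_33 = (0.80)(0.85) − (-0.05)(-0.20) = 0.6700
det(I−A) = Σ_j (I−A)_1j·C_1j = (0.80)(0.8275) + (-0.05)(0.2000) + (-0.20)(0.0300) = 0.6460
adj(I−A) = Cᵀ =
  [ 0.8275   0.0800   0.1775]
  [ 0.2000   0.8000   0.1600]
  [ 0.0300   0.1200   0.6700]
(I − A)⁻¹ = adj(I−A) / det(I−A) ≈
  [   1.2810     0.1238     0.2748]
  [   0.3096     1.2384     0.2477]
  [   0.0464     0.1858     1.0372]
Δx = (I − A)⁻¹ Δd with Δd having +50 in the Shipbuilding component and 0 elsewhere.
So Δx_H = L_HS · (+50), where L_HS = adj(I−A)_HS / det(I−A) = 0.1200 / 0.6460.
Δx_H = 0.1200 × (+50) / 0.6460 = 6.00 / 0.6460 ≈ 9.288.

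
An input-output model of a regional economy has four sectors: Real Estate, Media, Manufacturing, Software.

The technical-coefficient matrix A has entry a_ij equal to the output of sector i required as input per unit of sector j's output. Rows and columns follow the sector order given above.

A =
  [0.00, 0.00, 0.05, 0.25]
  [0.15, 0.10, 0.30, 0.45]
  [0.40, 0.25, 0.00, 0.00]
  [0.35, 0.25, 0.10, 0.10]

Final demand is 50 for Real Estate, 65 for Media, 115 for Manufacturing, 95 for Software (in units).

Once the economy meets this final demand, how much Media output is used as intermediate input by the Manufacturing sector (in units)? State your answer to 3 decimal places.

z_23 = 73.270

I − A =
  [   1.00     0.00    -0.05    -0.25]
  [  -0.15     0.90    -0.30    -0.45]
  [  -0.40    -0.25     1.00     0.00]
  [  -0.35    -0.25    -0.10     0.90]
Compute the cofactors C_ij = (−1)^(i+j)·(3×3 minor ij) of I−A; the adjugate is their transpose:
adj(I−A) = Cᵀ =
  [ 0.618750   0.080000   0.076125   0.211875]
  [ 0.418500   0.784500   0.307125   0.508500]
  [ 0.352125   0.228125   0.609375   0.211875]
  [ 0.396000   0.274375   0.182625   0.805125]
det(I−A) = Σ_j (I−A)_1j·C_1j = (1.00)(0.618750) + (0.00)(0.418500) + (-0.05)(0.352125) + (-0.25)(0.396000) = 0.50214375
(I − A)⁻¹ = adj(I−A) / det(I−A) ≈
  [   1.2322     0.1593     0.1516     0.4219]
  [   0.8334     1.5623     0.6116     1.0127]
  [   0.7012     0.4543     1.2135     0.4219]
  [   0.7886     0.5464     0.3637     1.6034]
First solve x = (I − A)⁻¹ d = adj(I−A)·d / det(I−A); in particular x_3 = (0.352125·50 + 0.228125·65 + 0.609375·115 + 0.211875·95) / 0.50214375 = 122.640625 / 0.50214375 ≈ 244.23410.
Intermediate flow from 2 to 3: z_23 = a_23 · x_3 = 0.30 × 122.640625 / 0.50214375 = 36.7921875 / 0.50214375 ≈ 73.270.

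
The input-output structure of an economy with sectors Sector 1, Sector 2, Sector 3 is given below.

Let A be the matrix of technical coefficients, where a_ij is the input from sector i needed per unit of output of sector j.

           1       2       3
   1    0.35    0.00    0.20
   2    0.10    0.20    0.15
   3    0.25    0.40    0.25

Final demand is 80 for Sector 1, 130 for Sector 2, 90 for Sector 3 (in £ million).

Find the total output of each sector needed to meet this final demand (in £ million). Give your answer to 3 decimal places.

x_1 = 224.422, x_2 = 252.310, x_3 = 329.373

I − A =
  [   0.65     0.00    -0.20]
  [  -0.10     0.80    -0.15]
  [  -0.25    -0.40     0.75]
Cofactors of I−A, C_ij = (−1)^(i+j)·(minor ij) (rows/columns in the sector order above):
  C_11 = (0.80)(0.75) − (-0.15)(-0.40) = 0.5400
  C_12 = −[(-0.10)(0.75) − (-0.15)(-0.25)] = 0.1125
  C_13 = (-0.10)(-0.40) − (0.80)(-0.25) = 0.2400
  C_21 = −[(0.00)(0.75) − (-0.20)(-0.40)] = 0.0800
  C_22 = (0.65)(0.75) − (-0.20)(-0.25) = 0.4375
  C_23 = −[(0.65)(-0.40) − (0.00)(-0.25)] = 0.2600
  C_31 = (0.00)(-0.15) − (-0.20)(0.80) = 0.1600
  C_32 = −[(0.65)(-0.15) − (-0.20)(-0.10)] = 0.1175
  C_33 = (0.65)(0.80) − (0.00)(-0.10) = 0.5200
det(I−A) = Σ_j (I−A)_1j·C_1j = (0.65)(0.5400) + (0.00)(0.1125) + (-0.20)(0.2400) = 0.3030
adj(I−A) = Cᵀ =
  [ 0.5400   0.0800   0.1600]
  [ 0.1125   0.4375   0.1175]
  [ 0.2400   0.2600   0.5200]
(I − A)⁻¹ = adj(I−A) / det(I−A) ≈
  [   1.7822     0.2640     0.5281]
  [   0.3713     1.4439     0.3878]
  [   0.7921     0.8581     1.7162]
x = (I − A)⁻¹ d = adj(I−A)·d / det(I−A), with det(I−A) = 0.3030:
  x_1 = (0.5400·80 + 0.0800·130 + 0.1600·90) / 0.3030 = 68.00 / 0.3030 ≈ 224.422
  x_2 = (0.1125·80 + 0.4375·130 + 0.1175·90) / 0.3030 = 76.45 / 0.3030 ≈ 252.310
  x_3 = (0.2400·80 + 0.2600·130 + 0.5200·90) / 0.3030 = 99.80 / 0.3030 ≈ 329.373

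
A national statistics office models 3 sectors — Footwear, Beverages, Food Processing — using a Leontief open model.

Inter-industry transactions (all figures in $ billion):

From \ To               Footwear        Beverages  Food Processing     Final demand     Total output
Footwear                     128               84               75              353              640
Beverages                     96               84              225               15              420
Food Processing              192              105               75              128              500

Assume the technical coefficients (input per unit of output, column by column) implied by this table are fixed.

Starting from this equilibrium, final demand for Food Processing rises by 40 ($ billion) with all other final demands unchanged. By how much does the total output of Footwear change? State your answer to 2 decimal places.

Δx_1 = 23.34

Technical coefficients a_ij = z_ij / X_j:
  a_11 = 128/640 = 0.20, a_21 = 96/640 = 0.15, a_31 = 192/640 = 0.30
  a_12 = 84/420 = 0.20, a_22 = 84/420 = 0.20, a_32 = 105/420 = 0.25
  a_13 = 75/500 = 0.15, a_23 = 225/500 = 0.45, a_33 = 75/500 = 0.15
I − A =
  [   0.80    -0.20    -0.15]
  [  -0.15     0.80    -0.45]
  [  -0.30    -0.25     0.85]
Cofactors of I−A, C_ij = (−1)^(i+j)·(minor ij) (rows/columns in the sector order above):
  C_11 = (0.80)(0.85) − (-0.45)(-0.25) = 0.5675
  C_12 = −[(-0.15)(0.85) − (-0.45)(-0.30)] = 0.2625
  C_13 = (-0.15)(-0.25) − (0.80)(-0.30) = 0.2775
  C_21 = −[(-0.20)(0.85) − (-0.15)(-0.25)] = 0.2075
  C_22 = (0.80)(0.85) − (-0.15)(-0.30) = 0.6350
  C_23 = −[(0.80)(-0.25) − (-0.20)(-0.30)] = 0.2600
  C_31 = (-0.20)(-0.45) − (-0.15)(0.80) = 0.2100
  C_32 = −[(0.80)(-0.45) − (-0.15)(-0.15)] = 0.3825
  C_33 = (0.80)(0.80) − (-0.20)(-0.15) = 0.6100
det(I−A) = Σ_j (I−A)_1j·C_1j = (0.80)(0.5675) + (-0.20)(0.2625) + (-0.15)(0.2775) = 0.359875
adj(I−A) = Cᵀ =
  [ 0.5675   0.2075   0.2100]
  [ 0.2625   0.6350   0.3825]
  [ 0.2775   0.2600   0.6100]
(I − A)⁻¹ = adj(I−A) / det(I−A) ≈
  [   1.5769     0.5766     0.5835]
  [   0.7294     1.7645     1.0629]
  [   0.7711     0.7225     1.6950]
Δx = (I − A)⁻¹ Δd with Δd having +40 in the Food Processing component and 0 elsewhere.
So Δx_1 = L_13 · (+40), where L_13 = adj(I−A)_13 / det(I−A) = 0.2100 / 0.359875.
Δx_1 = 0.2100 × (+40) / 0.359875 = 8.40 / 0.359875 ≈ 23.34.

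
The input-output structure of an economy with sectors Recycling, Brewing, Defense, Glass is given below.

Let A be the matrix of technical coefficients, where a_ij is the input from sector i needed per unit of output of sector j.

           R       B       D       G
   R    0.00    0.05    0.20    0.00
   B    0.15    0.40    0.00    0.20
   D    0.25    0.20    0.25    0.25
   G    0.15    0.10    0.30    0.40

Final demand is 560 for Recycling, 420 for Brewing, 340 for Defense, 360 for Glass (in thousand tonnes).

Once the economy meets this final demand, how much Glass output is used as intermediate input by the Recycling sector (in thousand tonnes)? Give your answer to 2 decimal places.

z_GR = 154.68

I − A =
  [   1.00    -0.05    -0.20     0.00]
  [  -0.15     0.60     0.00    -0.20]
  [  -0.25    -0.20     0.75    -0.25]
  [  -0.15    -0.10    -0.30     0.60]
Compute the cofactors C_ij = (−1)^(i+j)·(3×3 minor ij) of I−A; the adjugate is their transpose:
adj(I−A) = Cᵀ =
  [ 0.198000   0.047750   0.071000   0.045500]
  [ 0.093750   0.337500   0.084000   0.147500]
  [ 0.135250   0.154375   0.334000   0.190625]
  [ 0.132750   0.145375   0.198750   0.408375]
det(I−A) = Σ_j (I−A)_1j·C_1j = (1.00)(0.198000) + (-0.05)(0.093750) + (-0.20)(0.135250) + (0.00)(0.132750) = 0.1662625
(I − A)⁻¹ = adj(I−A) / det(I−A) ≈
  [   1.1909     0.2872     0.4270     0.2737]
  [   0.5639     2.0299     0.5052     0.8872]
  [   0.8135     0.9285     2.0089     1.1465]
  [   0.7984     0.8744     1.1954     2.4562]
First solve x = (I − A)⁻¹ d = adj(I−A)·d / det(I−A); in particular x_R = (0.198000·560 + 0.047750·420 + 0.071000·340 + 0.045500·360) / 0.1662625 = 171.455 / 0.1662625 ≈ 1031.2307.
Intermediate flow from G to R: z_GR = a_GR · x_R = 0.15 × 171.455 / 0.1662625 = 25.71825 / 0.1662625 ≈ 154.68.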